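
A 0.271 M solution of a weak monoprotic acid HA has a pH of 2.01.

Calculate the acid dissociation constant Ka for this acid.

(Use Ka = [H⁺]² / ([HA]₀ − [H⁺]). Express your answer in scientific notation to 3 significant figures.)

[H⁺] = 10^(−pH) = 10^(−2.01) = 9.772e-03 M. For HA ⇌ H⁺ + A⁻, Ka = [H⁺][A⁻]/[HA] = [H⁺]² / ([HA]₀ − [H⁺]) = (9.772e-03)² / (0.271 − 9.772e-03) = 3.66e-04.

K_a = 3.66e-04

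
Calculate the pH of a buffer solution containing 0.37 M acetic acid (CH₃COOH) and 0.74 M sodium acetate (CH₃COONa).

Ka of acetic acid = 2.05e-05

pKa = -log(2.05e-05) = 4.69. pH = pKa + log([A⁻]/[HA]) = 4.69 + log(0.74/0.37)

pH = 4.99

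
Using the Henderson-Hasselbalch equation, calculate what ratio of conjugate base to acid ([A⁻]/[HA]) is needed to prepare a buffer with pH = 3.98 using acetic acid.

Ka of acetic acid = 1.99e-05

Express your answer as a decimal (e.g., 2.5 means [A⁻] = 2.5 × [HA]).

pKa = -log(1.99e-05) = 4.7011. pH = pKa + log([A⁻]/[HA]), so log([A⁻]/[HA]) = pH − pKa = 3.98 − 4.7011 = -0.7211. [A⁻]/[HA] = 10^(-0.7211) = 0.190

[A⁻]/[HA] = 0.190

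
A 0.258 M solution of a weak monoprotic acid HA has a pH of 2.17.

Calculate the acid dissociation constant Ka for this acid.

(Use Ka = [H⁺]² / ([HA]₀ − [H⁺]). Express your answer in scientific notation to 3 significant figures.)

[H⁺] = 10^(−pH) = 10^(−2.17) = 6.761e-03 M. For HA ⇌ H⁺ + A⁻, Ka = [H⁺][A⁻]/[HA] = [H⁺]² / ([HA]₀ − [H⁺]) = (6.761e-03)² / (0.258 − 6.761e-03) = 1.82e-04.

K_a = 1.82e-04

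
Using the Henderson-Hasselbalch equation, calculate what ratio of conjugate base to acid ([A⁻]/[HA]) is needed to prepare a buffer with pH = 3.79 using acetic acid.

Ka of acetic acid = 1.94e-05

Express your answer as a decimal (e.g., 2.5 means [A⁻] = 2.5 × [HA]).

pKa = -log(1.94e-05) = 4.7122. pH = pKa + log([A⁻]/[HA]), so log([A⁻]/[HA]) = pH − pKa = 3.79 − 4.7122 = -0.9222. [A⁻]/[HA] = 10^(-0.9222) = 0.120

[A⁻]/[HA] = 0.120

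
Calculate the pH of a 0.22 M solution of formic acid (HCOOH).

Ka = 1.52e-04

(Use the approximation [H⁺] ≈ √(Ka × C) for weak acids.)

[H⁺] = √(Ka × C) = √(1.52e-04 × 0.22) = 5.7827e-03. pH = -log(5.7827e-03)

pH = 2.24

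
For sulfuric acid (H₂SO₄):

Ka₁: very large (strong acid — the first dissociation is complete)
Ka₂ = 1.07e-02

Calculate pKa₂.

pKa₂ = -log(Ka₂) = -log(1.07e-02) = 1.97.

pK_{a2} = 1.97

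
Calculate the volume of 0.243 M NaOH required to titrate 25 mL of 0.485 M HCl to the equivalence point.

At equivalence: moles acid = moles base. moles HCl = 0.485 × 25/1000 = 0.01213 mol. V_base = moles / 0.243 × 1000 = 49.9 mL.

V_{base} = 49.9 mL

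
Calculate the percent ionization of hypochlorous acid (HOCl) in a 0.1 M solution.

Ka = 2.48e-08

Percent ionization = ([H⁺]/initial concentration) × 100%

Using Ka equilibrium: x² + Ka×x - Ka×C = 0. Solving: [H⁺] = 4.9787e-05. Percent = (4.9787e-05/0.1) × 100

Percent ionization = 0.0498%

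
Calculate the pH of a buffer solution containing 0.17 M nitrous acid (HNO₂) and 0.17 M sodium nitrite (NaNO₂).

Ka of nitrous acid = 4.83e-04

pKa = -log(4.83e-04) = 3.32. pH = pKa + log([A⁻]/[HA]) = 3.32 + log(0.17/0.17)

pH = 3.32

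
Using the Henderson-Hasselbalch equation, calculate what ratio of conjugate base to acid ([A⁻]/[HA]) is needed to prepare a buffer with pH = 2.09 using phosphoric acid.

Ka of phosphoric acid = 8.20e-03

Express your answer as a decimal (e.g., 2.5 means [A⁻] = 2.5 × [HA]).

pKa = -log(8.20e-03) = 2.0862. pH = pKa + log([A⁻]/[HA]), so log([A⁻]/[HA]) = pH − pKa = 2.09 − 2.0862 = 0.0038. [A⁻]/[HA] = 10^(0.0038) = 1.01

[A⁻]/[HA] = 1.01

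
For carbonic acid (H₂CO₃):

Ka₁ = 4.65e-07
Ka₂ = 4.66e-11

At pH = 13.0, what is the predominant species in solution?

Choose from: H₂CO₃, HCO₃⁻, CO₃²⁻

pKa₁ = 6.33, pKa₂ = 10.33. For a polyprotic acid the predominant species crosses at each pKa: below pKa_n the protonated form dominates, above it the deprotonated form does. At pH = 13.0, the predominant species is CO₃²⁻.

CO₃²⁻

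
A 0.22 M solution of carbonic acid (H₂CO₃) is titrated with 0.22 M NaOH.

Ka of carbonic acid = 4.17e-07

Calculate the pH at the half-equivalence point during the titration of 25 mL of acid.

At half-equivalence [HA] = [A⁻], so Henderson-Hasselbalch gives pH = pKa = -log(4.17e-07) = 6.38.

pH = pKa = 6.38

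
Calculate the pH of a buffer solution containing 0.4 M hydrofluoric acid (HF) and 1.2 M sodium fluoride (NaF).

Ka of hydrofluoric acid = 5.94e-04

pKa = -log(5.94e-04) = 3.23. pH = pKa + log([A⁻]/[HA]) = 3.23 + log(1.2/0.4)

pH = 3.70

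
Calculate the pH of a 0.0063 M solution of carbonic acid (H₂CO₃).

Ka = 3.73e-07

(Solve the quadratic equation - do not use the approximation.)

x² + Ka×x - Ka×C = 0. Using quadratic formula: [H⁺] = 4.8290e-05

pH = 4.32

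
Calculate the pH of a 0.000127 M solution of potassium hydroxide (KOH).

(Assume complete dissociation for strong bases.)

[OH⁻] = 0.000127 M for strong base. pOH = -log[OH⁻] = 3.90, pH = 14 - pOH

pH = 10.10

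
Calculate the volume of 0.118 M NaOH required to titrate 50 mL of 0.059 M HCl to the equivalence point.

At equivalence: moles acid = moles base. moles HCl = 0.059 × 50/1000 = 0.00295 mol. V_base = moles / 0.118 × 1000 = 25.0 mL.

V_{base} = 25.0 mL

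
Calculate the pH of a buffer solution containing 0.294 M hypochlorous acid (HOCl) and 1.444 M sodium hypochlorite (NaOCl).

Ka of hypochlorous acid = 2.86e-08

pKa = -log(2.86e-08) = 7.54. pH = pKa + log([A⁻]/[HA]) = 7.54 + log(1.444/0.294)

pH = 8.23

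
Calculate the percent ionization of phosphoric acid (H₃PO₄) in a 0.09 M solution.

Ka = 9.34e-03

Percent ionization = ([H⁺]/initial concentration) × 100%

Using Ka equilibrium: x² + Ka×x - Ka×C = 0. Solving: [H⁺] = 2.4697e-02. Percent = (2.4697e-02/0.09) × 100

Percent ionization = 27.4%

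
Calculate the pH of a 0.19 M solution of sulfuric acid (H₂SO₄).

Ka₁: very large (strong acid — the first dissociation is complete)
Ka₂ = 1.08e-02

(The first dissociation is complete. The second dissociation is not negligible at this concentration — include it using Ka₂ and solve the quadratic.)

First dissociation is complete: [H⁺]₀ = [HSO₄⁻]₀ = C = 0.19 M. Second dissociation HSO₄⁻ ⇌ H⁺ + SO₄²⁻: let x = [SO₄²⁻]. Ka₂ = (C + x)·x / (C − x) = 1.08e-02 → x² + (C + Ka₂)·x − Ka₂·C = 0 → x² + 0.20080·x − 2.052e-03 = 0. x = (−0.20080 + √(0.20080² + 4 × 2.052e-03)) / 2 = 9.7461e-03 M. [H⁺] = C + x = 0.19 + 9.7461e-03 = 1.9975e-01 M. pH = -log(1.9975e-01) = 0.70.

pH = 0.70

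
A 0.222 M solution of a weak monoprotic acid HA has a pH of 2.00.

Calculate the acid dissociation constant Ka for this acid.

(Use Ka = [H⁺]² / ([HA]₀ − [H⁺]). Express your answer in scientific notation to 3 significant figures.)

[H⁺] = 10^(−pH) = 10^(−2.00) = 1.000e-02 M. For HA ⇌ H⁺ + A⁻, Ka = [H⁺][A⁻]/[HA] = [H⁺]² / ([HA]₀ − [H⁺]) = (1.000e-02)² / (0.222 − 1.000e-02) = 4.72e-04.

K_a = 4.72e-04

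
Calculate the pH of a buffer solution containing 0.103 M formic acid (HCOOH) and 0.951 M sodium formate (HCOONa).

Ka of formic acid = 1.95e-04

pKa = -log(1.95e-04) = 3.71. pH = pKa + log([A⁻]/[HA]) = 3.71 + log(0.951/0.103)

pH = 4.68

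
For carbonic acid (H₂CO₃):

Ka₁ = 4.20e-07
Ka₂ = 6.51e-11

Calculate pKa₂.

pKa₂ = -log(Ka₂) = -log(6.51e-11) = 10.19.

pK_{a2} = 10.19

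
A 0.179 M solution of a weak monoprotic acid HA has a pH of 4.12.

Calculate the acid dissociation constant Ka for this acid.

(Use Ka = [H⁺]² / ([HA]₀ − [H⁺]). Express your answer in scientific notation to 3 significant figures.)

[H⁺] = 10^(−pH) = 10^(−4.12) = 7.586e-05 M. For HA ⇌ H⁺ + A⁻, Ka = [H⁺][A⁻]/[HA] = [H⁺]² / ([HA]₀ − [H⁺]) = (7.586e-05)² / (0.179 − 7.586e-05) = 3.22e-08.

K_a = 3.22e-08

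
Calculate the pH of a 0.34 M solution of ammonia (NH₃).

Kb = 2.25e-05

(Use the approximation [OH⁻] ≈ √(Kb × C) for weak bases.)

[OH⁻] = √(Kb × C) = √(2.25e-05 × 0.34) = 2.7659e-03. pOH = 2.56, pH = 14 - pOH

pH = 11.44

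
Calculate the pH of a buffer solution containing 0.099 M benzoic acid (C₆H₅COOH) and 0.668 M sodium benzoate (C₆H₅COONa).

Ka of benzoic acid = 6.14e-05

pKa = -log(6.14e-05) = 4.21. pH = pKa + log([A⁻]/[HA]) = 4.21 + log(0.668/0.099)

pH = 5.04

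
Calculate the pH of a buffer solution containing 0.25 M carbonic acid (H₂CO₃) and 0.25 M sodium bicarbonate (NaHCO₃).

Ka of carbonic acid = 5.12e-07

pKa = -log(5.12e-07) = 6.29. pH = pKa + log([A⁻]/[HA]) = 6.29 + log(0.25/0.25)

pH = 6.29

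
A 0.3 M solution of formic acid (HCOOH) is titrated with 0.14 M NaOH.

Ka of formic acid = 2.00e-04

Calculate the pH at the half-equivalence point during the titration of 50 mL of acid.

At half-equivalence [HA] = [A⁻], so Henderson-Hasselbalch gives pH = pKa = -log(2.00e-04) = 3.70.

pH = pKa = 3.70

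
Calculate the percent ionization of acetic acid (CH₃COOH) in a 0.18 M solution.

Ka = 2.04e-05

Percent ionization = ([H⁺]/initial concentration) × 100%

Using Ka equilibrium: x² + Ka×x - Ka×C = 0. Solving: [H⁺] = 1.9061e-03. Percent = (1.9061e-03/0.18) × 100

Percent ionization = 1.06%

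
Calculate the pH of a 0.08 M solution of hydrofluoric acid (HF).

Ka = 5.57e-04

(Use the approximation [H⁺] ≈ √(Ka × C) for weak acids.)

[H⁺] = √(Ka × C) = √(5.57e-04 × 0.08) = 6.6753e-03. pH = -log(6.6753e-03)

pH = 2.18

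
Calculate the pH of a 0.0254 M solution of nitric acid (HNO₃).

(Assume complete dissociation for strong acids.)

[H⁺] = 0.0254 M for strong acid. pH = -log[H⁺] = -log(0.0254)

pH = 1.60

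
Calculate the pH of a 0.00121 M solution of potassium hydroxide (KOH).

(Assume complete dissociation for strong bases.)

[OH⁻] = 0.00121 M for strong base. pOH = -log[OH⁻] = 2.92, pH = 14 - pOH

pH = 11.08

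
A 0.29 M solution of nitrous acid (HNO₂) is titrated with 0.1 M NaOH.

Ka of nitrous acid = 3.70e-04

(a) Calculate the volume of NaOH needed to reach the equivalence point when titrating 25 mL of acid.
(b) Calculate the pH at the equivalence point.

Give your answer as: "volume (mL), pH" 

moles acid = 0.29 × 25/1000 = 0.00725 mol; V_base = moles/0.1 × 1000 = 72.5 mL. At equivalence only the conjugate base is present: [A⁻] = 0.00725/0.098 = 7.4359e-02 M. Kb = Kw/Ka = 2.70e-11; [OH⁻] = √(Kb × [A⁻]) = 1.4176e-06; pOH = 5.85; pH = 14 - pOH = 8.15.

V = 72.5 mL, pH = 8.15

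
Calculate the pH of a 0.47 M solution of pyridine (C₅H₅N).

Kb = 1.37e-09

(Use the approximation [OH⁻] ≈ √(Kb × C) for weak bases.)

[OH⁻] = √(Kb × C) = √(1.37e-09 × 0.47) = 2.5375e-05. pOH = 4.60, pH = 14 - pOH

pH = 9.40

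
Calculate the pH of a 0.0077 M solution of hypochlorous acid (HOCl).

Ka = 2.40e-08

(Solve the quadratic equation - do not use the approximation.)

x² + Ka×x - Ka×C = 0. Using quadratic formula: [H⁺] = 1.3582e-05

pH = 4.87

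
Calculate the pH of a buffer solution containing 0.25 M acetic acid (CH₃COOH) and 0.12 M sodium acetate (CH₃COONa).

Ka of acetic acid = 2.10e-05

pKa = -log(2.10e-05) = 4.68. pH = pKa + log([A⁻]/[HA]) = 4.68 + log(0.12/0.25)

pH = 4.36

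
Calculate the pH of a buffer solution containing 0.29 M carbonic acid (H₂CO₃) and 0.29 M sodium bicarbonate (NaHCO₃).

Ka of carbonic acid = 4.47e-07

pKa = -log(4.47e-07) = 6.35. pH = pKa + log([A⁻]/[HA]) = 6.35 + log(0.29/0.29)

pH = 6.35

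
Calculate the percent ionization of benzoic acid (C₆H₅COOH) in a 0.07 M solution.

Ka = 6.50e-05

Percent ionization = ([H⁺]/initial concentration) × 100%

Using Ka equilibrium: x² + Ka×x - Ka×C = 0. Solving: [H⁺] = 2.1008e-03. Percent = (2.1008e-03/0.07) × 100

Percent ionization = 3%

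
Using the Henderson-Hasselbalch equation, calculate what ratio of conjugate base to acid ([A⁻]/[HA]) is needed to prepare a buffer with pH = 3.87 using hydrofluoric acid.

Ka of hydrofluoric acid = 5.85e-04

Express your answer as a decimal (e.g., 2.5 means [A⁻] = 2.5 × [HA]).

pKa = -log(5.85e-04) = 3.2328. pH = pKa + log([A⁻]/[HA]), so log([A⁻]/[HA]) = pH − pKa = 3.87 − 3.2328 = 0.6372. [A⁻]/[HA] = 10^(0.6372) = 4.34

[A⁻]/[HA] = 4.34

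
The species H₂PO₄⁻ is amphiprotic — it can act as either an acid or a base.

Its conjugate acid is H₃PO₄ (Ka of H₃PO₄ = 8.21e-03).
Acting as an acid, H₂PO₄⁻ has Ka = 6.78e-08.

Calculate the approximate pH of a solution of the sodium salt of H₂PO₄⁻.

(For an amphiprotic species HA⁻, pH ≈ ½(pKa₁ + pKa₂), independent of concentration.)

pKa₁ = -log(8.21e-03) = 2.09; pKa₂ = -log(6.78e-08) = 7.17. For an amphiprotic species, pH ≈ ½(pKa₁ + pKa₂) = ½(2.09 + 7.17) = 4.63.

pH = 4.63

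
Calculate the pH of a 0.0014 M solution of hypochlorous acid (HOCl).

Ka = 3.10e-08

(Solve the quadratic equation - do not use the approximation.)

x² + Ka×x - Ka×C = 0. Using quadratic formula: [H⁺] = 6.5724e-06

pH = 5.18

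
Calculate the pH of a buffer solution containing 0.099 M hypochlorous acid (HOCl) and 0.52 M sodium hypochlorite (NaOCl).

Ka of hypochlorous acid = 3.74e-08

pKa = -log(3.74e-08) = 7.43. pH = pKa + log([A⁻]/[HA]) = 7.43 + log(0.52/0.099)

pH = 8.15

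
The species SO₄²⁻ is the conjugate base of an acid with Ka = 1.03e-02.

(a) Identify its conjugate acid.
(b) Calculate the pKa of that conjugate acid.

(a) The conjugate acid is formed by adding one H⁺ to SO₄²⁻, giving HSO₄⁻. (b) pKa = -log(Ka) = -log(1.03e-02) = 1.99.

Conjugate acid: HSO₄⁻; pK_a = 1.99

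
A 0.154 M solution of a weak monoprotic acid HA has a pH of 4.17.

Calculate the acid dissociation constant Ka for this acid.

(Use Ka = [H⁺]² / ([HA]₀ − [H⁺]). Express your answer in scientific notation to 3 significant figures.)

[H⁺] = 10^(−pH) = 10^(−4.17) = 6.761e-05 M. For HA ⇌ H⁺ + A⁻, Ka = [H⁺][A⁻]/[HA] = [H⁺]² / ([HA]₀ − [H⁺]) = (6.761e-05)² / (0.154 − 6.761e-05) = 2.97e-08.

K_a = 2.97e-08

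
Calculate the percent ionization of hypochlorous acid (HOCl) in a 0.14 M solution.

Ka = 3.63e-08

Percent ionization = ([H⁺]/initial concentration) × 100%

Using Ka equilibrium: x² + Ka×x - Ka×C = 0. Solving: [H⁺] = 7.1270e-05. Percent = (7.1270e-05/0.14) × 100

Percent ionization = 0.0509%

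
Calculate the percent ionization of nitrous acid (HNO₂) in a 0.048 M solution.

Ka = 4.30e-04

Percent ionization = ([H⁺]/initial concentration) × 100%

Using Ka equilibrium: x² + Ka×x - Ka×C = 0. Solving: [H⁺] = 4.3332e-03. Percent = (4.3332e-03/0.048) × 100

Percent ionization = 9.03%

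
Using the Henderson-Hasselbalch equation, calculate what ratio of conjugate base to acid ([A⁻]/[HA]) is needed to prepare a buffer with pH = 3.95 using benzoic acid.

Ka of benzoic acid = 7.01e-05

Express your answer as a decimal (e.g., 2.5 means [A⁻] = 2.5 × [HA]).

pKa = -log(7.01e-05) = 4.1543. pH = pKa + log([A⁻]/[HA]), so log([A⁻]/[HA]) = pH − pKa = 3.95 − 4.1543 = -0.2043. [A⁻]/[HA] = 10^(-0.2043) = 0.625

[A⁻]/[HA] = 0.625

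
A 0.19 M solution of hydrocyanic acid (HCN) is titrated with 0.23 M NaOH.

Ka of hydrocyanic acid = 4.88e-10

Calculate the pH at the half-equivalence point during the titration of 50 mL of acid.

At half-equivalence [HA] = [A⁻], so Henderson-Hasselbalch gives pH = pKa = -log(4.88e-10) = 9.31.

pH = pKa = 9.31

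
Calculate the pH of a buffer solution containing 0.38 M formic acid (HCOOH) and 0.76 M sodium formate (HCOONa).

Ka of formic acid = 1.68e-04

pKa = -log(1.68e-04) = 3.77. pH = pKa + log([A⁻]/[HA]) = 3.77 + log(0.76/0.38)

pH = 4.08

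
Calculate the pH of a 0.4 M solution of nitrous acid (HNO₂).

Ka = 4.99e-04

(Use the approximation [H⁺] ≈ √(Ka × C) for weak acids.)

[H⁺] = √(Ka × C) = √(4.99e-04 × 0.4) = 1.4128e-02. pH = -log(1.4128e-02)

pH = 1.85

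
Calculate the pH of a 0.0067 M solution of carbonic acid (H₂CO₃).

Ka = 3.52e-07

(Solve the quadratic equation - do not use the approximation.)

x² + Ka×x - Ka×C = 0. Using quadratic formula: [H⁺] = 4.8388e-05

pH = 4.32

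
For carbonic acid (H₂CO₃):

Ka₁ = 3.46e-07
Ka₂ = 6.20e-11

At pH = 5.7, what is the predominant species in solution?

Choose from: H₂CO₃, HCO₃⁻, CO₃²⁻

pKa₁ = 6.46, pKa₂ = 10.21. For a polyprotic acid the predominant species crosses at each pKa: below pKa_n the protonated form dominates, above it the deprotonated form does. At pH = 5.7, the predominant species is H₂CO₃.

H₂CO₃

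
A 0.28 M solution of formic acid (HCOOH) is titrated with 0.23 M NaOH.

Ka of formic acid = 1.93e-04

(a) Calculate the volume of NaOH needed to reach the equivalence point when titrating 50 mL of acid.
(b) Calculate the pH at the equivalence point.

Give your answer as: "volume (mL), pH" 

moles acid = 0.28 × 50/1000 = 0.014 mol; V_base = moles/0.23 × 1000 = 60.9 mL. At equivalence only the conjugate base is present: [A⁻] = 0.014/0.111 = 1.2627e-01 M. Kb = Kw/Ka = 5.18e-11; [OH⁻] = √(Kb × [A⁻]) = 2.5579e-06; pOH = 5.59; pH = 14 - pOH = 8.41.

V = 60.9 mL, pH = 8.41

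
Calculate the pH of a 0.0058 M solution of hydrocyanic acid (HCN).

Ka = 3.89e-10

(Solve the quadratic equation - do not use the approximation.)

x² + Ka×x - Ka×C = 0. Using quadratic formula: [H⁺] = 1.5019e-06

pH = 5.82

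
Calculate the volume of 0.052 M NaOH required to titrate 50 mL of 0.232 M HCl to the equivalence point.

At equivalence: moles acid = moles base. moles HCl = 0.232 × 50/1000 = 0.0116 mol. V_base = moles / 0.052 × 1000 = 223.1 mL.

V_{base} = 223.1 mL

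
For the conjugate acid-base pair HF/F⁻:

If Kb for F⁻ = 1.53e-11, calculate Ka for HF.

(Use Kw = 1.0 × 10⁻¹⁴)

For a conjugate pair Ka × Kb = Kw, so Ka = Kw/Kb = 1.0 × 10⁻¹⁴ / 1.53e-11 = 6.54e-04.

K_a = 6.54e-04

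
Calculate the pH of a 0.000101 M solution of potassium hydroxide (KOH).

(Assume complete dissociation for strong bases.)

[OH⁻] = 0.000101 M for strong base. pOH = -log[OH⁻] = 4.00, pH = 14 - pOH

pH = 10.00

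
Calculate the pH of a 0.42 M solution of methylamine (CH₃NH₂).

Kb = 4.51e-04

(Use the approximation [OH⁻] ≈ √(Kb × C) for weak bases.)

[OH⁻] = √(Kb × C) = √(4.51e-04 × 0.42) = 1.3763e-02. pOH = 1.86, pH = 14 - pOH

pH = 12.14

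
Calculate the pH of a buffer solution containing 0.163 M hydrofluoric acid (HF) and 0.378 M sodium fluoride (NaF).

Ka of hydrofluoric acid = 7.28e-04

pKa = -log(7.28e-04) = 3.14. pH = pKa + log([A⁻]/[HA]) = 3.14 + log(0.378/0.163)

pH = 3.50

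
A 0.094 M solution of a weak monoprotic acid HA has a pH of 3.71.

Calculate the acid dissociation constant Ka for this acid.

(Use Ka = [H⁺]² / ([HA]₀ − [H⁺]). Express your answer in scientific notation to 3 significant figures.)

[H⁺] = 10^(−pH) = 10^(−3.71) = 1.950e-04 M. For HA ⇌ H⁺ + A⁻, Ka = [H⁺][A⁻]/[HA] = [H⁺]² / ([HA]₀ − [H⁺]) = (1.950e-04)² / (0.094 − 1.950e-04) = 4.05e-07.

K_a = 4.05e-07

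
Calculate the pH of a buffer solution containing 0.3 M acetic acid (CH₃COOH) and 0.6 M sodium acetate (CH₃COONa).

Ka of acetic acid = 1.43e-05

pKa = -log(1.43e-05) = 4.84. pH = pKa + log([A⁻]/[HA]) = 4.84 + log(0.6/0.3)

pH = 5.15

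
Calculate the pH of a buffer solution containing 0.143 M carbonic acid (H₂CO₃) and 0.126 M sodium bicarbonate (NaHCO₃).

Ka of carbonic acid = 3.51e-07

pKa = -log(3.51e-07) = 6.45. pH = pKa + log([A⁻]/[HA]) = 6.45 + log(0.126/0.143)

pH = 6.40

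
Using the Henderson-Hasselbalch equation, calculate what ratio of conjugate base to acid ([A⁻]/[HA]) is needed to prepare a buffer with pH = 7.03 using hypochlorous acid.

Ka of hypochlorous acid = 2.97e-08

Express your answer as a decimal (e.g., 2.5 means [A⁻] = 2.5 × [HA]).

pKa = -log(2.97e-08) = 7.5272. pH = pKa + log([A⁻]/[HA]), so log([A⁻]/[HA]) = pH − pKa = 7.03 − 7.5272 = -0.4972. [A⁻]/[HA] = 10^(-0.4972) = 0.318

[A⁻]/[HA] = 0.318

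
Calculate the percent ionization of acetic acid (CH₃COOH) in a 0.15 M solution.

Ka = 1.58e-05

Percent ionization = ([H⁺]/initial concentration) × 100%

Using Ka equilibrium: x² + Ka×x - Ka×C = 0. Solving: [H⁺] = 1.5316e-03. Percent = (1.5316e-03/0.15) × 100

Percent ionization = 1.02%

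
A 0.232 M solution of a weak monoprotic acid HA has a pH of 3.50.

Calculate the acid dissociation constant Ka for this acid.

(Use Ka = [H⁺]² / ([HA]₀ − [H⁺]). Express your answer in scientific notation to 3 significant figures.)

[H⁺] = 10^(−pH) = 10^(−3.50) = 3.162e-04 M. For HA ⇌ H⁺ + A⁻, Ka = [H⁺][A⁻]/[HA] = [H⁺]² / ([HA]₀ − [H⁺]) = (3.162e-04)² / (0.232 − 3.162e-04) = 4.32e-07.

K_a = 4.32e-07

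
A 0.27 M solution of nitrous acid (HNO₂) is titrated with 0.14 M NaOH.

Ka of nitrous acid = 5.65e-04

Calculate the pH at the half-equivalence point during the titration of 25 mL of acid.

At half-equivalence [HA] = [A⁻], so Henderson-Hasselbalch gives pH = pKa = -log(5.65e-04) = 3.25.

pH = pKa = 3.25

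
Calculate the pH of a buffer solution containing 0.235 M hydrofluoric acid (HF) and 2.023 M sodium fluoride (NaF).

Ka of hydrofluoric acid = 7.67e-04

pKa = -log(7.67e-04) = 3.12. pH = pKa + log([A⁻]/[HA]) = 3.12 + log(2.023/0.235)

pH = 4.05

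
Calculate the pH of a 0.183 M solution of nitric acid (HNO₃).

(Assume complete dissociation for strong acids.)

[H⁺] = 0.183 M for strong acid. pH = -log[H⁺] = -log(0.183)

pH = 0.74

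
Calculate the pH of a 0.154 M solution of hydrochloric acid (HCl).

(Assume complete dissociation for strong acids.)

[H⁺] = 0.154 M for strong acid. pH = -log[H⁺] = -log(0.154)

pH = 0.81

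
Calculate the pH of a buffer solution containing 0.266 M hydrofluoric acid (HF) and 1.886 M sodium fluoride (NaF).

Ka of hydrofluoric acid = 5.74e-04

pKa = -log(5.74e-04) = 3.24. pH = pKa + log([A⁻]/[HA]) = 3.24 + log(1.886/0.266)

pH = 4.09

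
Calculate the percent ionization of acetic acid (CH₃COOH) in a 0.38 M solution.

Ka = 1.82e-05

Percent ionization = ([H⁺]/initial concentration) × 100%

Using Ka equilibrium: x² + Ka×x - Ka×C = 0. Solving: [H⁺] = 2.6207e-03. Percent = (2.6207e-03/0.38) × 100

Percent ionization = 0.69%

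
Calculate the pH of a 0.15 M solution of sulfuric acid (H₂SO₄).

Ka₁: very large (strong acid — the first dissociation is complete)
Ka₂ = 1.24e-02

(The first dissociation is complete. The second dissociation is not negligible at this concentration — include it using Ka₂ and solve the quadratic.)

First dissociation is complete: [H⁺]₀ = [HSO₄⁻]₀ = C = 0.15 M. Second dissociation HSO₄⁻ ⇌ H⁺ + SO₄²⁻: let x = [SO₄²⁻]. Ka₂ = (C + x)·x / (C − x) = 1.24e-02 → x² + (C + Ka₂)·x − Ka₂·C = 0 → x² + 0.16240·x − 1.860e-03 = 0. x = (−0.16240 + √(0.16240² + 4 × 1.860e-03)) / 2 = 1.0743e-02 M. [H⁺] = C + x = 0.15 + 1.0743e-02 = 1.6074e-01 M. pH = -log(1.6074e-01) = 0.79.

pH = 0.79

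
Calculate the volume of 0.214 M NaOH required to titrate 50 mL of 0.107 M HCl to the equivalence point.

At equivalence: moles acid = moles base. moles HCl = 0.107 × 50/1000 = 0.00535 mol. V_base = moles / 0.214 × 1000 = 25.0 mL.

V_{base} = 25.0 mL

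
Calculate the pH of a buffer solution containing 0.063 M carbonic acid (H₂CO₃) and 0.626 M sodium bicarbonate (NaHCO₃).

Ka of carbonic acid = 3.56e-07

pKa = -log(3.56e-07) = 6.45. pH = pKa + log([A⁻]/[HA]) = 6.45 + log(0.626/0.063)

pH = 7.45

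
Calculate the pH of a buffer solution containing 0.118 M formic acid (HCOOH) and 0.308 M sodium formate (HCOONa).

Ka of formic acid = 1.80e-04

pKa = -log(1.80e-04) = 3.74. pH = pKa + log([A⁻]/[HA]) = 3.74 + log(0.308/0.118)

pH = 4.16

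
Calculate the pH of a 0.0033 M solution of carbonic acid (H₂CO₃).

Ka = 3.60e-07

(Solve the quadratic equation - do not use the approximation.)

x² + Ka×x - Ka×C = 0. Using quadratic formula: [H⁺] = 3.4288e-05

pH = 4.46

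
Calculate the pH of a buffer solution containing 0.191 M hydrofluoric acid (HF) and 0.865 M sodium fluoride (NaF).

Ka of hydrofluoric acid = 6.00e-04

pKa = -log(6.00e-04) = 3.22. pH = pKa + log([A⁻]/[HA]) = 3.22 + log(0.865/0.191)

pH = 3.88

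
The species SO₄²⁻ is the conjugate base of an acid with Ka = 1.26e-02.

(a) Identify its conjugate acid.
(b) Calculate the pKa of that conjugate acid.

(a) The conjugate acid is formed by adding one H⁺ to SO₄²⁻, giving HSO₄⁻. (b) pKa = -log(Ka) = -log(1.26e-02) = 1.90.

Conjugate acid: HSO₄⁻; pK_a = 1.90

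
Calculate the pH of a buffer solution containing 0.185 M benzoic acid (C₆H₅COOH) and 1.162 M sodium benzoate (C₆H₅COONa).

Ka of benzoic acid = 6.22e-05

pKa = -log(6.22e-05) = 4.21. pH = pKa + log([A⁻]/[HA]) = 4.21 + log(1.162/0.185)

pH = 5.00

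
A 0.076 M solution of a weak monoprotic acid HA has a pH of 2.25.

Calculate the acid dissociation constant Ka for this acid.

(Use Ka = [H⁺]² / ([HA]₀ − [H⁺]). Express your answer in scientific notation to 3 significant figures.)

[H⁺] = 10^(−pH) = 10^(−2.25) = 5.623e-03 M. For HA ⇌ H⁺ + A⁻, Ka = [H⁺][A⁻]/[HA] = [H⁺]² / ([HA]₀ − [H⁺]) = (5.623e-03)² / (0.076 − 5.623e-03) = 4.49e-04.

K_a = 4.49e-04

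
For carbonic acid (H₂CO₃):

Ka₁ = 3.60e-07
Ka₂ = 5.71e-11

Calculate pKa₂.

pKa₂ = -log(Ka₂) = -log(5.71e-11) = 10.24.

pK_{a2} = 10.24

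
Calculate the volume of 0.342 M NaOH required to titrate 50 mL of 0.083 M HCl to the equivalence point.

At equivalence: moles acid = moles base. moles HCl = 0.083 × 50/1000 = 0.00415 mol. V_base = moles / 0.342 × 1000 = 12.1 mL.

V_{base} = 12.1 mL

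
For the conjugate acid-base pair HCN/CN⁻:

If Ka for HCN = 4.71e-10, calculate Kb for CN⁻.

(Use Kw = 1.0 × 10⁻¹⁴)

For a conjugate pair Ka × Kb = Kw, so Kb = Kw/Ka = 1.0 × 10⁻¹⁴ / 4.71e-10 = 2.12e-05.

K_b = 2.12e-05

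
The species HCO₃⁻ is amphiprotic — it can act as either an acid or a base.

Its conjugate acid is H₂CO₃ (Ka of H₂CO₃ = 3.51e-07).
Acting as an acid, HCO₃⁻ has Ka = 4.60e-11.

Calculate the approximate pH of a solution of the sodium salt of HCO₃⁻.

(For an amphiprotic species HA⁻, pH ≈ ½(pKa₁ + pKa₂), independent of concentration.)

pKa₁ = -log(3.51e-07) = 6.45; pKa₂ = -log(4.60e-11) = 10.34. For an amphiprotic species, pH ≈ ½(pKa₁ + pKa₂) = ½(6.45 + 10.34) = 8.40.

pH = 8.40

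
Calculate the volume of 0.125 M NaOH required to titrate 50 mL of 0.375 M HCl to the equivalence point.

At equivalence: moles acid = moles base. moles HCl = 0.375 × 50/1000 = 0.01875 mol. V_base = moles / 0.125 × 1000 = 150.0 mL.

V_{base} = 150.0 mL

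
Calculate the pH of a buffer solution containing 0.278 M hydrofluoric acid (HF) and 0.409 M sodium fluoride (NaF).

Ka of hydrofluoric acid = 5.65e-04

pKa = -log(5.65e-04) = 3.25. pH = pKa + log([A⁻]/[HA]) = 3.25 + log(0.409/0.278)

pH = 3.42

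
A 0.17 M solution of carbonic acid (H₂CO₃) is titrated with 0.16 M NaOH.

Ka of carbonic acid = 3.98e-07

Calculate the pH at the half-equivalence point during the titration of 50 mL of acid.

At half-equivalence [HA] = [A⁻], so Henderson-Hasselbalch gives pH = pKa = -log(3.98e-07) = 6.40.

pH = pKa = 6.40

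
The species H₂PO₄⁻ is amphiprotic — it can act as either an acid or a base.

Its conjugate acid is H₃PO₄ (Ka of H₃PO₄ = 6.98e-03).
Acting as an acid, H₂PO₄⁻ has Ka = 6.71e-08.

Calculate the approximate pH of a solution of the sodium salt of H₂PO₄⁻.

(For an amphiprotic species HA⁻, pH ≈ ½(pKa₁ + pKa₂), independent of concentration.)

pKa₁ = -log(6.98e-03) = 2.16; pKa₂ = -log(6.71e-08) = 7.17. For an amphiprotic species, pH ≈ ½(pKa₁ + pKa₂) = ½(2.16 + 7.17) = 4.66.

pH = 4.66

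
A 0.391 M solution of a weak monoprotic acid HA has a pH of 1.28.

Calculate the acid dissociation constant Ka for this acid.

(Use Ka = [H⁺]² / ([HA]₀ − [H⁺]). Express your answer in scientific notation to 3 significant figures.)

[H⁺] = 10^(−pH) = 10^(−1.28) = 5.248e-02 M. For HA ⇌ H⁺ + A⁻, Ka = [H⁺][A⁻]/[HA] = [H⁺]² / ([HA]₀ − [H⁺]) = (5.248e-02)² / (0.391 − 5.248e-02) = 8.14e-03.

K_a = 8.14e-03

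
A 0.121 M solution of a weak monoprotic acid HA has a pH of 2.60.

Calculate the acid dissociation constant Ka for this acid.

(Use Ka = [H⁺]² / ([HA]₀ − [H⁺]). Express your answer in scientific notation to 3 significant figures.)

[H⁺] = 10^(−pH) = 10^(−2.60) = 2.512e-03 M. For HA ⇌ H⁺ + A⁻, Ka = [H⁺][A⁻]/[HA] = [H⁺]² / ([HA]₀ − [H⁺]) = (2.512e-03)² / (0.121 − 2.512e-03) = 5.33e-05.

K_a = 5.33e-05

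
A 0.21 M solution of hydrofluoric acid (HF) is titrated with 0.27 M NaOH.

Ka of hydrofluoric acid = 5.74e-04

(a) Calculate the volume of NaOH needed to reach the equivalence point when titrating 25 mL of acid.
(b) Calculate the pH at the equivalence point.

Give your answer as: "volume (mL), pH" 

moles acid = 0.21 × 25/1000 = 0.00525 mol; V_base = moles/0.27 × 1000 = 19.4 mL. At equivalence only the conjugate base is present: [A⁻] = 0.00525/0.044 = 1.1813e-01 M. Kb = Kw/Ka = 1.74e-11; [OH⁻] = √(Kb × [A⁻]) = 1.4345e-06; pOH = 5.84; pH = 14 - pOH = 8.16.

V = 19.4 mL, pH = 8.16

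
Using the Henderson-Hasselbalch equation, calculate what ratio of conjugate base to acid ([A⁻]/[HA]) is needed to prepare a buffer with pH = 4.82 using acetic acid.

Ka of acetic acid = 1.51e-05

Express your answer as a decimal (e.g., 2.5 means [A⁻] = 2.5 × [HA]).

pKa = -log(1.51e-05) = 4.8210. pH = pKa + log([A⁻]/[HA]), so log([A⁻]/[HA]) = pH − pKa = 4.82 − 4.8210 = -0.0010. [A⁻]/[HA] = 10^(-0.0010) = 0.998

[A⁻]/[HA] = 0.998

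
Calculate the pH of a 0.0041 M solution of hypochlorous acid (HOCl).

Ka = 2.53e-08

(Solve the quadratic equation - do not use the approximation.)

x² + Ka×x - Ka×C = 0. Using quadratic formula: [H⁺] = 1.0172e-05

pH = 4.99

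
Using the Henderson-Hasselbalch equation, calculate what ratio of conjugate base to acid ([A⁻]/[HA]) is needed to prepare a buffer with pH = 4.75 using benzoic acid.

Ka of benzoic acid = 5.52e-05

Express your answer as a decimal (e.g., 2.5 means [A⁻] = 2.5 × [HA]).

pKa = -log(5.52e-05) = 4.2581. pH = pKa + log([A⁻]/[HA]), so log([A⁻]/[HA]) = pH − pKa = 4.75 − 4.2581 = 0.4919. [A⁻]/[HA] = 10^(0.4919) = 3.10

[A⁻]/[HA] = 3.10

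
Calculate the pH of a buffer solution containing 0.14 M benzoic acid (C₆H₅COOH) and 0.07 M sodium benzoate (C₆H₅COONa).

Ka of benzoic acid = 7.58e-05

pKa = -log(7.58e-05) = 4.12. pH = pKa + log([A⁻]/[HA]) = 4.12 + log(0.07/0.14)

pH = 3.82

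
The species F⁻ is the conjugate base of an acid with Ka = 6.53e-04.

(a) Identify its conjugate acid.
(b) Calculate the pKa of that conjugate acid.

(a) The conjugate acid is formed by adding one H⁺ to F⁻, giving HF. (b) pKa = -log(Ka) = -log(6.53e-04) = 3.19.

Conjugate acid: HF; pK_a = 3.19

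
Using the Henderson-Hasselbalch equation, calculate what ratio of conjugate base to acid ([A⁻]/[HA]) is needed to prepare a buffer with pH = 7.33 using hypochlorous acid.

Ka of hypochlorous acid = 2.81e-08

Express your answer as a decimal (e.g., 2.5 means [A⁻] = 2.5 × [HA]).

pKa = -log(2.81e-08) = 7.5513. pH = pKa + log([A⁻]/[HA]), so log([A⁻]/[HA]) = pH − pKa = 7.33 − 7.5513 = -0.2213. [A⁻]/[HA] = 10^(-0.2213) = 0.601

[A⁻]/[HA] = 0.601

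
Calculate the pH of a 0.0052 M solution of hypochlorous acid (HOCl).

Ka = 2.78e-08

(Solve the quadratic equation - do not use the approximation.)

x² + Ka×x - Ka×C = 0. Using quadratic formula: [H⁺] = 1.2009e-05

pH = 4.92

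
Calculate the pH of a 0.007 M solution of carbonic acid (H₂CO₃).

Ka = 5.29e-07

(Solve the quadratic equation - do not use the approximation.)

x² + Ka×x - Ka×C = 0. Using quadratic formula: [H⁺] = 6.0588e-05

pH = 4.22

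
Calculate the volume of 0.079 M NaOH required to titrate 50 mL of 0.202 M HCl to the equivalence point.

At equivalence: moles acid = moles base. moles HCl = 0.202 × 50/1000 = 0.0101 mol. V_base = moles / 0.079 × 1000 = 127.8 mL.

V_{base} = 127.8 mL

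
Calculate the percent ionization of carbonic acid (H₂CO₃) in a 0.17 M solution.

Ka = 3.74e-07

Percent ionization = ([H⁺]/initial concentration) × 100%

Using Ka equilibrium: x² + Ka×x - Ka×C = 0. Solving: [H⁺] = 2.5196e-04. Percent = (2.5196e-04/0.17) × 100

Percent ionization = 0.148%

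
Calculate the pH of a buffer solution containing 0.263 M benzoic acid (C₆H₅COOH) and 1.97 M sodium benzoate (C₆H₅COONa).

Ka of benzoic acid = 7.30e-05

pKa = -log(7.30e-05) = 4.14. pH = pKa + log([A⁻]/[HA]) = 4.14 + log(1.97/0.263)

pH = 5.01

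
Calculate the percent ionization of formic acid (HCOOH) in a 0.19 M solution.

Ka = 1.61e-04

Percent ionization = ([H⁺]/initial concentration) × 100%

Using Ka equilibrium: x² + Ka×x - Ka×C = 0. Solving: [H⁺] = 5.4509e-03. Percent = (5.4509e-03/0.19) × 100

Percent ionization = 2.87%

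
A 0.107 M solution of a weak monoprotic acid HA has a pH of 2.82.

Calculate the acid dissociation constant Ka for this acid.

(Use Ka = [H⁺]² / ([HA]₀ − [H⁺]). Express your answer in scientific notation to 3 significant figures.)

[H⁺] = 10^(−pH) = 10^(−2.82) = 1.514e-03 M. For HA ⇌ H⁺ + A⁻, Ka = [H⁺][A⁻]/[HA] = [H⁺]² / ([HA]₀ − [H⁺]) = (1.514e-03)² / (0.107 − 1.514e-03) = 2.17e-05.

K_a = 2.17e-05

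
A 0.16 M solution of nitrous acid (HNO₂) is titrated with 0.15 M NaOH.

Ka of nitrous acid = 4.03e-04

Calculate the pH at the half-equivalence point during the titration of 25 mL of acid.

At half-equivalence [HA] = [A⁻], so Henderson-Hasselbalch gives pH = pKa = -log(4.03e-04) = 3.39.

pH = pKa = 3.39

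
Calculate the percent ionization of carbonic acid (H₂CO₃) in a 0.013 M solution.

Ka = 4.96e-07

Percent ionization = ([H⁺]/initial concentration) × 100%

Using Ka equilibrium: x² + Ka×x - Ka×C = 0. Solving: [H⁺] = 8.0052e-05. Percent = (8.0052e-05/0.013) × 100

Percent ionization = 0.616%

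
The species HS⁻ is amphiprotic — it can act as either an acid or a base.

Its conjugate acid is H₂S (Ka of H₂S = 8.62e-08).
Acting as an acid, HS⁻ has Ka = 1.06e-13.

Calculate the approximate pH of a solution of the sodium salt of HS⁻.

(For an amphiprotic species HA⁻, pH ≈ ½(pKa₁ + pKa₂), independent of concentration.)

pKa₁ = -log(8.62e-08) = 7.06; pKa₂ = -log(1.06e-13) = 12.97. For an amphiprotic species, pH ≈ ½(pKa₁ + pKa₂) = ½(7.06 + 12.97) = 10.02.

pH = 10.02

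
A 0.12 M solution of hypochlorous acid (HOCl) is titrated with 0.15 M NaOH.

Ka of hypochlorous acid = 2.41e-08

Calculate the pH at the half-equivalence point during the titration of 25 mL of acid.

At half-equivalence [HA] = [A⁻], so Henderson-Hasselbalch gives pH = pKa = -log(2.41e-08) = 7.62.

pH = pKa = 7.62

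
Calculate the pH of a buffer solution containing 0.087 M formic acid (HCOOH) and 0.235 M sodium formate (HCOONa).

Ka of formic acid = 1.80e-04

pKa = -log(1.80e-04) = 3.74. pH = pKa + log([A⁻]/[HA]) = 3.74 + log(0.235/0.087)

pH = 4.18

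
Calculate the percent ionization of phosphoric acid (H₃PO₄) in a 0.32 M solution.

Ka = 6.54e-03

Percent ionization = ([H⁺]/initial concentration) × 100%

Using Ka equilibrium: x² + Ka×x - Ka×C = 0. Solving: [H⁺] = 4.2594e-02. Percent = (4.2594e-02/0.32) × 100

Percent ionization = 13.3%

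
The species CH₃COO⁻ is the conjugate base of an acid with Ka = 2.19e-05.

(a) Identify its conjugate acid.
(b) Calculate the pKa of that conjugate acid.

(a) The conjugate acid is formed by adding one H⁺ to CH₃COO⁻, giving CH₃COOH. (b) pKa = -log(Ka) = -log(2.19e-05) = 4.66.

Conjugate acid: CH₃COOH; pK_a = 4.66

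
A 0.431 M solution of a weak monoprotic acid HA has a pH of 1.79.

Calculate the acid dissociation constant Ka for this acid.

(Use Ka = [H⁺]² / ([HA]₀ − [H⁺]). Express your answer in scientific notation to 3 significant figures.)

[H⁺] = 10^(−pH) = 10^(−1.79) = 1.622e-02 M. For HA ⇌ H⁺ + A⁻, Ka = [H⁺][A⁻]/[HA] = [H⁺]² / ([HA]₀ − [H⁺]) = (1.622e-02)² / (0.431 − 1.622e-02) = 6.34e-04.

K_a = 6.34e-04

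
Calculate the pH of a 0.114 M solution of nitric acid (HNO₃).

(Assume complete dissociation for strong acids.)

[H⁺] = 0.114 M for strong acid. pH = -log[H⁺] = -log(0.114)

pH = 0.94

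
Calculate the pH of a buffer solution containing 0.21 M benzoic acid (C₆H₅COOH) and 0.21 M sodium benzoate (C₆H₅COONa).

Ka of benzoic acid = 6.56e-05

pKa = -log(6.56e-05) = 4.18. pH = pKa + log([A⁻]/[HA]) = 4.18 + log(0.21/0.21)

pH = 4.18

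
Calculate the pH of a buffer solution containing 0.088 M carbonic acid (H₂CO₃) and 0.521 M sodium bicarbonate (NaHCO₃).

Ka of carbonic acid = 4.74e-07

pKa = -log(4.74e-07) = 6.32. pH = pKa + log([A⁻]/[HA]) = 6.32 + log(0.521/0.088)

pH = 7.10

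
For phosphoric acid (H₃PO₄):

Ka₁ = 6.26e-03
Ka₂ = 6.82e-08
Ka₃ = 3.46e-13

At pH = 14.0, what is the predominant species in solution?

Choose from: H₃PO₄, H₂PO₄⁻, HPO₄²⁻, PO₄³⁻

pKa₁ = 2.20, pKa₂ = 7.17, pKa₃ = 12.46. For a polyprotic acid the predominant species crosses at each pKa: below pKa_n the protonated form dominates, above it the deprotonated form does. At pH = 14.0, the predominant species is PO₄³⁻.

PO₄³⁻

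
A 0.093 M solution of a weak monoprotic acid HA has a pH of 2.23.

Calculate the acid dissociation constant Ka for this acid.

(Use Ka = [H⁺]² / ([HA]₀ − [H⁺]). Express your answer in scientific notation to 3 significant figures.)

[H⁺] = 10^(−pH) = 10^(−2.23) = 5.888e-03 M. For HA ⇌ H⁺ + A⁻, Ka = [H⁺][A⁻]/[HA] = [H⁺]² / ([HA]₀ − [H⁺]) = (5.888e-03)² / (0.093 − 5.888e-03) = 3.98e-04.

K_a = 3.98e-04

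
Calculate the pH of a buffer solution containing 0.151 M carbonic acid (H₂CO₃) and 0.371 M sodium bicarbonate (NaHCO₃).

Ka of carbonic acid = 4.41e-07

pKa = -log(4.41e-07) = 6.36. pH = pKa + log([A⁻]/[HA]) = 6.36 + log(0.371/0.151)

pH = 6.75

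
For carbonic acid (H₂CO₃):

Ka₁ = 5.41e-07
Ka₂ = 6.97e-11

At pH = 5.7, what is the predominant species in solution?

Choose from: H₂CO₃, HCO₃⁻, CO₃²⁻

pKa₁ = 6.27, pKa₂ = 10.16. For a polyprotic acid the predominant species crosses at each pKa: below pKa_n the protonated form dominates, above it the deprotonated form does. At pH = 5.7, the predominant species is H₂CO₃.

H₂CO₃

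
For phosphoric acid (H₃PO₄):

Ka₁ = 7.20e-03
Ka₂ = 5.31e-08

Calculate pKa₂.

pKa₂ = -log(Ka₂) = -log(5.31e-08) = 7.27.

pK_{a2} = 7.27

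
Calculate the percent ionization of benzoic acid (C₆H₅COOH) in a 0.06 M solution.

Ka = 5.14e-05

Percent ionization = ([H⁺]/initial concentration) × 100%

Using Ka equilibrium: x² + Ka×x - Ka×C = 0. Solving: [H⁺] = 1.7306e-03. Percent = (1.7306e-03/0.06) × 100

Percent ionization = 2.88%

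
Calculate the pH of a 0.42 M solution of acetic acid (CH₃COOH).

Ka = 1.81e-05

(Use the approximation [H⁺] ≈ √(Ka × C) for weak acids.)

[H⁺] = √(Ka × C) = √(1.81e-05 × 0.42) = 2.7572e-03. pH = -log(2.7572e-03)

pH = 2.56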